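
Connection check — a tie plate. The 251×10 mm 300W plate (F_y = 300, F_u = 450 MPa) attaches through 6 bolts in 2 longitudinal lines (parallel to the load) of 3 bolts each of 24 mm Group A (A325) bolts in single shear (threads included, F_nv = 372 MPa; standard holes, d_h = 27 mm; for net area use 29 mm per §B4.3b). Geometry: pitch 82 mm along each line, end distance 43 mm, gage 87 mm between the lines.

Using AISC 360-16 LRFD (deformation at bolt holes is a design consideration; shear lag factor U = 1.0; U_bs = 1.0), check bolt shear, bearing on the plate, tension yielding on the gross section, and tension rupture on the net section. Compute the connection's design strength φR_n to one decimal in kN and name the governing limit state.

Bolt shear: A_b = π(24)²/4 = 452.39 mm². φR_n = 0.75 × 372 × 452.39 × 6 × 1 = 757.3 kN.
Bearing (10 mm plate, F_u = 450 MPa): end bolts L_c = 43 − 27/2 = 29.5, R_n = min(1.2×29.5×10×450, 2.4×24×10×450) = 159.3 kN/bolt; interior L_c = 82 − 27 = 55, R_n = 259.2 kN/bolt. φR_n = 0.75 × (2×159.3 + 4×259.2) = 1016.6 kN.
Tension yield (gross): A_g = 251×10 = 2510 mm². φR_n = 0.90 × 300 × 2510 = 677.7 kN.
Tension rupture (net): A_n = (251 − 2×29)×10 = 1930 mm² (U = 1.0, A_e = A_n). φR_n = 0.75 × 450 × 1930 = 651.4 kN.
Governing: min(757.3, 1016.6, 677.7, 651.4) = 651.4 kN → net-section rupture.

651.4 kN (net-section rupture governs)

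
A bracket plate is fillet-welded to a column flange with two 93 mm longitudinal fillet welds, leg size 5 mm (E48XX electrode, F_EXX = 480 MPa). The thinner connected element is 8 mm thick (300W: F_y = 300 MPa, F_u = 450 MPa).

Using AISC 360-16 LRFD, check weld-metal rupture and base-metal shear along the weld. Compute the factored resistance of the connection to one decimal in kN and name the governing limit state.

Weld metal: throat = 0.707×5 = 3.535 mm, L = 2×93 = 186 mm. φR_n = 0.75 × 0.6 × 480 × 3.535 × 186 = 142.0 kN.
Base metal shear (8 mm plate): yield φR_n = 1.0×0.6×300×8×186 = 267.8 kN; rupture φR_n = 0.75×0.6×450×8×186 = 301.3 kN; take 267.8 kN (yield).
Governing: min(142.0, 267.8) = 142.0 kN → weld metal.

142.0 kN (weld metal governs)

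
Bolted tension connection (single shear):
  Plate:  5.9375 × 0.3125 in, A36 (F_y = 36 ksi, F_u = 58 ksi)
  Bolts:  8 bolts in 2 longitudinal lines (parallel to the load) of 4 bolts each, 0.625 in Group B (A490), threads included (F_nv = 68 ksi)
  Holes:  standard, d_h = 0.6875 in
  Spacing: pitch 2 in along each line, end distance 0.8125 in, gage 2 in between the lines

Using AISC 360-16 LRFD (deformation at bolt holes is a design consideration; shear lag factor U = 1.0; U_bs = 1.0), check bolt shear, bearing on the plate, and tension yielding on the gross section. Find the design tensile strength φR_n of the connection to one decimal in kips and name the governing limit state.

60.1 kips (gross-section yield governs)

Bolt shear: A_b = π(0.625)²/4 = 0.3068 in². φR_n = 0.75 × 68 × 0.3068 × 8 × 1 = 125.2 kips.
Bearing (0.3125 in plate, F_u = 58 ksi): end bolts L_c = 0.8125 − 0.6875/2 = 0.46875, R_n = min(1.2×0.46875×0.3125×58, 2.4×0.625×0.3125×58) = 10.195 kips/bolt; interior L_c = 2 − 0.6875 = 1.3125, R_n = 27.188 kips/bolt. φR_n = 0.75 × (2×10.195 + 6×27.188) = 137.6 kips.
Tension yield (gross): A_g = 5.9375×0.3125 = 1.8555 in². φR_n = 0.90 × 36 × 1.8555 = 60.1 kips.
Governing: min(125.2, 137.6, 60.1) = 60.1 kips → gross-section yield.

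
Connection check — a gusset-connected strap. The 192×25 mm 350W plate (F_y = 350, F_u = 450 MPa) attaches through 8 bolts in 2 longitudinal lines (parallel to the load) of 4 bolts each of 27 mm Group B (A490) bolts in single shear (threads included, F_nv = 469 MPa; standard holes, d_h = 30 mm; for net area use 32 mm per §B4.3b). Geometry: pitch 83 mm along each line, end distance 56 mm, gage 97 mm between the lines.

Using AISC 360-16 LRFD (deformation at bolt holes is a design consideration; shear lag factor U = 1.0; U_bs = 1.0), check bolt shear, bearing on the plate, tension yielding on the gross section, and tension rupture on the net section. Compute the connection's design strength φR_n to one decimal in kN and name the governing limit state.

Bolt shear: A_b = π(27)²/4 = 572.56 mm². φR_n = 0.75 × 469 × 572.56 × 8 × 1 = 1611.2 kN.
Bearing (25 mm plate, F_u = 450 MPa): end bolts L_c = 56 − 30/2 = 41, R_n = min(1.2×41×25×450, 2.4×27×25×450) = 553.5 kN/bolt; interior L_c = 83 − 30 = 53, R_n = 715.5 kN/bolt. φR_n = 0.75 × (2×553.5 + 6×715.5) = 4050.0 kN.
Tension yield (gross): A_g = 192×25 = 4800 mm². φR_n = 0.90 × 350 × 4800 = 1512.0 kN.
Tension rupture (net): A_n = (192 − 2×32)×25 = 3200 mm² (U = 1.0, A_e = A_n). φR_n = 0.75 × 450 × 3200 = 1080.0 kN.
Governing: min(1611.2, 4050.0, 1512.0, 1080.0) = 1080.0 kN → net-section rupture.

1080.0 kN (net-section rupture governs)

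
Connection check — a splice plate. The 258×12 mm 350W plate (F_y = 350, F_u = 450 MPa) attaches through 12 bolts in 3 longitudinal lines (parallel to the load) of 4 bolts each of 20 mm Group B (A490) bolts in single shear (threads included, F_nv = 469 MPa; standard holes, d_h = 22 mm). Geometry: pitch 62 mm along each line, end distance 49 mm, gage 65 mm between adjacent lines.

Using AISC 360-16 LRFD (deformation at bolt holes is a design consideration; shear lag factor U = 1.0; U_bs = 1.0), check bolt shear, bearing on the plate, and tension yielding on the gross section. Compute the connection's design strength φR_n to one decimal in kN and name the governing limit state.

Bolt shear: A_b = π(20)²/4 = 314.16 mm². φR_n = 0.75 × 469 × 314.16 × 12 × 1 = 1326.1 kN.
Bearing (12 mm plate, F_u = 450 MPa): end bolts L_c = 49 − 22/2 = 38, R_n = min(1.2×38×12×450, 2.4×20×12×450) = 246.24 kN/bolt; interior L_c = 62 − 22 = 40, R_n = 259.2 kN/bolt. φR_n = 0.75 × (3×246.24 + 9×259.2) = 2303.6 kN.
Tension yield (gross): A_g = 258×12 = 3096 mm². φR_n = 0.90 × 350 × 3096 = 975.2 kN.
Governing: min(1326.1, 2303.6, 975.2) = 975.2 kN → gross-section yield.

975.2 kN (gross-section yield governs)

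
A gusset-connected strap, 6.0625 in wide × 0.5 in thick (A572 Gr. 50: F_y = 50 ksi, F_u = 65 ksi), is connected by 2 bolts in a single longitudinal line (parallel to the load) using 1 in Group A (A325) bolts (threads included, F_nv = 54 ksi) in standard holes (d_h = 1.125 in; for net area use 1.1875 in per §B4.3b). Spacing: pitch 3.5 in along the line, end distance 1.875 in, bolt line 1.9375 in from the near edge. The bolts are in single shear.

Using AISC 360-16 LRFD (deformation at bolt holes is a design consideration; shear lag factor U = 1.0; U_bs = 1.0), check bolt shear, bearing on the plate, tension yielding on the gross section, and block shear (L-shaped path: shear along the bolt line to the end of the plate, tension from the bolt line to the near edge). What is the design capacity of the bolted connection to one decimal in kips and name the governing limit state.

Bolt shear: A_b = π(1)²/4 = 0.7854 in². φR_n = 0.75 × 54 × 0.7854 × 2 × 1 = 63.6 kips.
Bearing (0.5 in plate, F_u = 65 ksi): end bolts L_c = 1.875 − 1.125/2 = 1.3125, R_n = min(1.2×1.3125×0.5×65, 2.4×1×0.5×65) = 51.188 kips/bolt; interior L_c = 3.5 − 1.125 = 2.375, R_n = 78 kips/bolt. φR_n = 0.75 × (1×51.188 + 1×78) = 96.9 kips.
Tension yield (gross): A_g = 6.0625×0.5 = 3.0313 in². φR_n = 0.90 × 50 × 3.0313 = 136.4 kips.
Block shear: shear path 1×[1.875+1×3.5] = 1×5.375 in, A_gv = 2.6875, A_nv = 1×(5.375 − 1.5×1.1875)×0.5 = 1.7969 in²; tension to near edge: (1.9375 − 0.5×1.1875)×0.5 = 0.67188 in². R_n = min(0.6×65×1.7969, 0.6×50×2.6875) + 1.0×65×0.67188 = min(70.079, 80.625) + 43.672 = 113.75 kips. φR_n = 0.75 × 113.75 = 85.3 kips.
Governing: min(63.6, 96.9, 136.4, 85.3) = 63.6 kips → bolt shear.

63.6 kips (bolt shear governs)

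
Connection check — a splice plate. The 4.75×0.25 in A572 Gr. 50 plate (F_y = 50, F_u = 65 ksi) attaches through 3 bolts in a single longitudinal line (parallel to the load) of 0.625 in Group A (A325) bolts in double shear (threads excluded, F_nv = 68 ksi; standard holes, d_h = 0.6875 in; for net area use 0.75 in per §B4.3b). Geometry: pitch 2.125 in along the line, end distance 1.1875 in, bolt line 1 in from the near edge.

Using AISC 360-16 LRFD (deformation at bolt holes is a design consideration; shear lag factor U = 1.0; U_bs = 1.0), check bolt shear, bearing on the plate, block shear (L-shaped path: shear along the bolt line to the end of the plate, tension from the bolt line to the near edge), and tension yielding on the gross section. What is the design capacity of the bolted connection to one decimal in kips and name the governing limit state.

Bolt shear: A_b = π(0.625)²/4 = 0.3068 in². φR_n = 0.75 × 68 × 0.3068 × 3 × 2 = 93.9 kips.
Bearing (0.25 in plate, F_u = 65 ksi): end bolts L_c = 1.1875 − 0.6875/2 = 0.84375, R_n = min(1.2×0.84375×0.25×65, 2.4×0.625×0.25×65) = 16.453 kips/bolt; interior L_c = 2.125 − 0.6875 = 1.4375, R_n = 24.375 kips/bolt. φR_n = 0.75 × (1×16.453 + 2×24.375) = 48.9 kips.
Block shear: shear path 1×[1.1875+2×2.125] = 1×5.4375 in, A_gv = 1.3594, A_nv = 1×(5.4375 − 2.5×0.75)×0.25 = 0.89063 in²; tension to near edge: (1 − 0.5×0.75)×0.25 = 0.15625 in². R_n = min(0.6×65×0.89063, 0.6×50×1.3594) + 1.0×65×0.15625 = min(34.735, 40.782) + 10.156 = 44.891 kips. φR_n = 0.75 × 44.891 = 33.7 kips.
Tension yield (gross): A_g = 4.75×0.25 = 1.1875 in². φR_n = 0.90 × 50 × 1.1875 = 53.4 kips.
Governing: min(93.9, 48.9, 33.7, 53.4) = 33.7 kips → block shear.

33.7 kips (block shear governs)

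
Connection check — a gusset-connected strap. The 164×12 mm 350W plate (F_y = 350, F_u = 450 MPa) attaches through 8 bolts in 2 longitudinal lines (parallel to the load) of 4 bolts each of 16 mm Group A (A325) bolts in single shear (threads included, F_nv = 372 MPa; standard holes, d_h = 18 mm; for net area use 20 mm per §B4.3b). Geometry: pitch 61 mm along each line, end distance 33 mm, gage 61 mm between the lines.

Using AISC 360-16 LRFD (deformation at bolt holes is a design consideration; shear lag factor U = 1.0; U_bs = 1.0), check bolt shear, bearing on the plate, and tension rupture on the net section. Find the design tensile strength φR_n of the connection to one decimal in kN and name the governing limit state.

Bolt shear: A_b = π(16)²/4 = 201.06 mm². φR_n = 0.75 × 372 × 201.06 × 8 × 1 = 448.8 kN.
Bearing (12 mm plate, F_u = 450 MPa): end bolts L_c = 33 − 18/2 = 24, R_n = min(1.2×24×12×450, 2.4×16×12×450) = 155.52 kN/bolt; interior L_c = 61 − 18 = 43, R_n = 207.36 kN/bolt. φR_n = 0.75 × (2×155.52 + 6×207.36) = 1166.4 kN.
Tension rupture (net): A_n = (164 − 2×20)×12 = 1488 mm² (U = 1.0, A_e = A_n). φR_n = 0.75 × 450 × 1488 = 502.2 kN.
Governing: min(448.8, 1166.4, 502.2) = 448.8 kN → bolt shear.

448.8 kN (bolt shear governs)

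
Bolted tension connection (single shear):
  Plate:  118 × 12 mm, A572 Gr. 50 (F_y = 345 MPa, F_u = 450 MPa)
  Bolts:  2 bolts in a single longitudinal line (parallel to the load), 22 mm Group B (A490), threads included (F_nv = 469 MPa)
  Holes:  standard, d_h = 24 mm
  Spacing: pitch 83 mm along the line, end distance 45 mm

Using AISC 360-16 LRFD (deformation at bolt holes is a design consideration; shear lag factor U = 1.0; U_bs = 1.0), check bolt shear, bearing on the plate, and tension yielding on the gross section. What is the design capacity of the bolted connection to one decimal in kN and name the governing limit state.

Bolt shear: A_b = π(22)²/4 = 380.13 mm². φR_n = 0.75 × 469 × 380.13 × 2 × 1 = 267.4 kN.
Bearing (12 mm plate, F_u = 450 MPa): end bolts L_c = 45 − 24/2 = 33, R_n = min(1.2×33×12×450, 2.4×22×12×450) = 213.84 kN/bolt; interior L_c = 83 − 24 = 59, R_n = 285.12 kN/bolt. φR_n = 0.75 × (1×213.84 + 1×285.12) = 374.2 kN.
Tension yield (gross): A_g = 118×12 = 1416 mm². φR_n = 0.90 × 345 × 1416 = 439.7 kN.
Governing: min(267.4, 374.2, 439.7) = 267.4 kN → bolt shear.

267.4 kN (bolt shear governs)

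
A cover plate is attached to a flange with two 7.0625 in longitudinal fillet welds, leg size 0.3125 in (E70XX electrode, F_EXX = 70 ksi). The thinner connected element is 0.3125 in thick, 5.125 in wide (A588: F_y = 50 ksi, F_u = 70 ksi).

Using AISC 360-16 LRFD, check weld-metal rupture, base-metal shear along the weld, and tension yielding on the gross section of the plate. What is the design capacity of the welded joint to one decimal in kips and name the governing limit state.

Weld metal: throat = 0.707×0.3125 = 0.22094 in, L = 2×7.0625 = 14.125 in. φR_n = 0.75 × 0.6 × 70 × 0.22094 × 14.125 = 98.3 kips.
Base metal shear (0.3125 in plate): yield φR_n = 1.0×0.6×50×0.3125×14.125 = 132.4 kips; rupture φR_n = 0.75×0.6×70×0.3125×14.125 = 139.0 kips; take 132.4 kips (yield).
Tension yield (gross): A_g = 5.125×0.3125 = 1.6016 in². φR_n = 0.90 × 50 × 1.6016 = 72.1 kips.
Governing: min(98.3, 132.4, 72.1) = 72.1 kips → gross-section yield.

72.1 kips (gross-section yield governs)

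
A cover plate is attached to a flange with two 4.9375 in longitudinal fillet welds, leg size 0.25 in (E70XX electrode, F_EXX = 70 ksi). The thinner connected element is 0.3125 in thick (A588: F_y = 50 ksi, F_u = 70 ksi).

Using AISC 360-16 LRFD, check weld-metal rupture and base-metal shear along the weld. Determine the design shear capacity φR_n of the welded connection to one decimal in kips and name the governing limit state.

55.0 kips (weld metal governs)

Weld metal: throat = 0.707×0.25 = 0.17675 in, L = 2×4.9375 = 9.875 in. φR_n = 0.75 × 0.6 × 70 × 0.17675 × 9.875 = 55.0 kips.
Base metal shear (0.3125 in plate): yield φR_n = 1.0×0.6×50×0.3125×9.875 = 92.6 kips; rupture φR_n = 0.75×0.6×70×0.3125×9.875 = 97.2 kips; take 92.6 kips (yield).
Governing: min(55.0, 92.6) = 55.0 kips → weld metal.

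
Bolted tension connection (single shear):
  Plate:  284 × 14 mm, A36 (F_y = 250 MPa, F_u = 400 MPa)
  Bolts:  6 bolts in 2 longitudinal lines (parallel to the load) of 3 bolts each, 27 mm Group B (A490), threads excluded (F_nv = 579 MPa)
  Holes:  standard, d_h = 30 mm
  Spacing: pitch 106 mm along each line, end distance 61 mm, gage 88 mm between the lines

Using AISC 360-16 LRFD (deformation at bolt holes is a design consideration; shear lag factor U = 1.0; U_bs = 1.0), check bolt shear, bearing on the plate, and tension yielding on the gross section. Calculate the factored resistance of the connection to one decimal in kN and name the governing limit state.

894.6 kN (gross-section yield governs)

Bolt shear: A_b = π(27)²/4 = 572.56 mm². φR_n = 0.75 × 579 × 572.56 × 6 × 1 = 1491.8 kN.
Bearing (14 mm plate, F_u = 400 MPa): end bolts L_c = 61 − 30/2 = 46, R_n = min(1.2×46×14×400, 2.4×27×14×400) = 309.12 kN/bolt; interior L_c = 106 − 30 = 76, R_n = 362.88 kN/bolt. φR_n = 0.75 × (2×309.12 + 4×362.88) = 1552.3 kN.
Tension yield (gross): A_g = 284×14 = 3976 mm². φR_n = 0.90 × 250 × 3976 = 894.6 kN.
Governing: min(1491.8, 1552.3, 894.6) = 894.6 kN → gross-section yield.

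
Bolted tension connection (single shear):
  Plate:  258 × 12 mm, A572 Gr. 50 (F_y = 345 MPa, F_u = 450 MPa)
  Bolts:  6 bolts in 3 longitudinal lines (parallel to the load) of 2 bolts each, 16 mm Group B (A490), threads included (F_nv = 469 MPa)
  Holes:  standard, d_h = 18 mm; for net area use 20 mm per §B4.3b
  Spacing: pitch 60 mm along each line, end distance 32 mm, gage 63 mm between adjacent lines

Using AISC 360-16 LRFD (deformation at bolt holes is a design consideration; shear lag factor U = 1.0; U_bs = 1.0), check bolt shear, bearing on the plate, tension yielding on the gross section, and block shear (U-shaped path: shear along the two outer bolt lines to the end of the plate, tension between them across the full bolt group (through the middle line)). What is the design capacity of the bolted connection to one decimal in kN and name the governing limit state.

424.3 kN (bolt shear governs)

Bolt shear: A_b = π(16)²/4 = 201.06 mm². φR_n = 0.75 × 469 × 201.06 × 6 × 1 = 424.3 kN.
Bearing (12 mm plate, F_u = 450 MPa): end bolts L_c = 32 − 18/2 = 23, R_n = min(1.2×23×12×450, 2.4×16×12×450) = 149.04 kN/bolt; interior L_c = 60 − 18 = 42, R_n = 207.36 kN/bolt. φR_n = 0.75 × (3×149.04 + 3×207.36) = 801.9 kN.
Tension yield (gross): A_g = 258×12 = 3096 mm². φR_n = 0.90 × 345 × 3096 = 961.3 kN.
Block shear: shear path 2×[32+1×60] = 2×92 mm, A_gv = 2208, A_nv = 2×(92 − 1.5×20)×12 = 1488 mm²; tension across gage: (126 − 2×20)×12 = 1032 mm². R_n = min(0.6×450×1488, 0.6×345×2208) + 1.0×450×1032 = min(401.76, 457.06) + 464.4 = 866.16 kN. φR_n = 0.75 × 866.16 = 649.6 kN.
Governing: min(424.3, 801.9, 961.3, 649.6) = 424.3 kN → bolt shear.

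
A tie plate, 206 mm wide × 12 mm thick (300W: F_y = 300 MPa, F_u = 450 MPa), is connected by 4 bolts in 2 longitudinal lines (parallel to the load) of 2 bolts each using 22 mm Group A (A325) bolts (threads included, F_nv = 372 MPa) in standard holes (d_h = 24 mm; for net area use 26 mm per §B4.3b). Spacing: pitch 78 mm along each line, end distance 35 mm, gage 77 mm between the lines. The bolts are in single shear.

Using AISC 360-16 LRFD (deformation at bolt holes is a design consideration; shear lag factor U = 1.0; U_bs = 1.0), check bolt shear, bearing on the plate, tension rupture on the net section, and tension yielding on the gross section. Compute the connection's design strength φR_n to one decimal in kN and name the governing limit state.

Bolt shear: A_b = π(22)²/4 = 380.13 mm². φR_n = 0.75 × 372 × 380.13 × 4 × 1 = 424.2 kN.
Bearing (12 mm plate, F_u = 450 MPa): end bolts L_c = 35 − 24/2 = 23, R_n = min(1.2×23×12×450, 2.4×22×12×450) = 149.04 kN/bolt; interior L_c = 78 − 24 = 54, R_n = 285.12 kN/bolt. φR_n = 0.75 × (2×149.04 + 2×285.12) = 651.2 kN.
Tension rupture (net): A_n = (206 − 2×26)×12 = 1848 mm² (U = 1.0, A_e = A_n). φR_n = 0.75 × 450 × 1848 = 623.7 kN.
Tension yield (gross): A_g = 206×12 = 2472 mm². φR_n = 0.90 × 300 × 2472 = 667.4 kN.
Governing: min(424.2, 651.2, 623.7, 667.4) = 424.2 kN → bolt shear.

424.2 kN (bolt shear governs)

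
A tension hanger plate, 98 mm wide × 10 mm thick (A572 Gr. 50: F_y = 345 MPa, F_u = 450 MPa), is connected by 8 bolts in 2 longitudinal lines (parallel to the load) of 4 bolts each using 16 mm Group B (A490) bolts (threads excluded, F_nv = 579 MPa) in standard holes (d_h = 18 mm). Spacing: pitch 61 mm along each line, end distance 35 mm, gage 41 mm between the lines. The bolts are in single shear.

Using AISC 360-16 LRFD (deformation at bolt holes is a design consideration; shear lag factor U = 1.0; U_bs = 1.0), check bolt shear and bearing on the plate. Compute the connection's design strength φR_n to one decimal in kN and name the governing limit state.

Bolt shear: A_b = π(16)²/4 = 201.06 mm². φR_n = 0.75 × 579 × 201.06 × 8 × 1 = 698.5 kN.
Bearing (10 mm plate, F_u = 450 MPa): end bolts L_c = 35 − 18/2 = 26, R_n = min(1.2×26×10×450, 2.4×16×10×450) = 140.4 kN/bolt; interior L_c = 61 − 18 = 43, R_n = 172.8 kN/bolt. φR_n = 0.75 × (2×140.4 + 6×172.8) = 988.2 kN.
Governing: min(698.5, 988.2) = 698.5 kN → bolt shear.

698.5 kN (bolt shear governs)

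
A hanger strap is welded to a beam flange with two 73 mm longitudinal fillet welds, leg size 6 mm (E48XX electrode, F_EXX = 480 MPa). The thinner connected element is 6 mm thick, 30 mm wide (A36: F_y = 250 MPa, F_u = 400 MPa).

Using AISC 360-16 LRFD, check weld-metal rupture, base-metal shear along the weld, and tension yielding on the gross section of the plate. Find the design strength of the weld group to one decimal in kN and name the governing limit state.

40.5 kN (gross-section yield governs)

Weld metal: throat = 0.707×6 = 4.242 mm, L = 2×73 = 146 mm. φR_n = 0.75 × 0.6 × 480 × 4.242 × 146 = 133.8 kN.
Base metal shear (6 mm plate): yield φR_n = 1.0×0.6×250×6×146 = 131.4 kN; rupture φR_n = 0.75×0.6×400×6×146 = 157.7 kN; take 131.4 kN (yield).
Tension yield (gross): A_g = 30×6 = 180 mm². φR_n = 0.90 × 250 × 180 = 40.5 kN.
Governing: min(133.8, 131.4, 40.5) = 40.5 kN → gross-section yield.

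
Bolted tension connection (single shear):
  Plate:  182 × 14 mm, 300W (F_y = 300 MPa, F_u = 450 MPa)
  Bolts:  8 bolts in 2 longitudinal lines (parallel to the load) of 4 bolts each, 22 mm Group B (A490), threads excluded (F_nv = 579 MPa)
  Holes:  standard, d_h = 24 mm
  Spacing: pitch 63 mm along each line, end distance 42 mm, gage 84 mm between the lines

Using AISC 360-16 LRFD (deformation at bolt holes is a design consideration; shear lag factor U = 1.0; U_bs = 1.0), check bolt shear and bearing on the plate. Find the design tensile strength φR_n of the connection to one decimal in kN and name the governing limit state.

Bolt shear: A_b = π(22)²/4 = 380.13 mm². φR_n = 0.75 × 579 × 380.13 × 8 × 1 = 1320.6 kN.
Bearing (14 mm plate, F_u = 450 MPa): end bolts L_c = 42 − 24/2 = 30, R_n = min(1.2×30×14×450, 2.4×22×14×450) = 226.8 kN/bolt; interior L_c = 63 − 24 = 39, R_n = 294.84 kN/bolt. φR_n = 0.75 × (2×226.8 + 6×294.84) = 1667.0 kN.
Governing: min(1320.6, 1667.0) = 1320.6 kN → bolt shear.

1320.6 kN (bolt shear governs)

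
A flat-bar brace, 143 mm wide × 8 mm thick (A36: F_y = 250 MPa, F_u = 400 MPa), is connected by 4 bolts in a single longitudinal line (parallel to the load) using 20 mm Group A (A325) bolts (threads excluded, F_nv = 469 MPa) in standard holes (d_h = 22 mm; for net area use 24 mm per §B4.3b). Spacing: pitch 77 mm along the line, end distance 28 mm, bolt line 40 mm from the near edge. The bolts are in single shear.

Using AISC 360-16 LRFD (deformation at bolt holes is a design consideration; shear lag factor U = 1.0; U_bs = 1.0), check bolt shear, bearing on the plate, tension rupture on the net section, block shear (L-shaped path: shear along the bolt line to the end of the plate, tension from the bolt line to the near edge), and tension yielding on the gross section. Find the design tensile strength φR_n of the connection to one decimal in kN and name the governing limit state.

257.4 kN (gross-section yield governs)

Bolt shear: A_b = π(20)²/4 = 314.16 mm². φR_n = 0.75 × 469 × 314.16 × 4 × 1 = 442.0 kN.
Bearing (8 mm plate, F_u = 400 MPa): end bolts L_c = 28 − 22/2 = 17, R_n = min(1.2×17×8×400, 2.4×20×8×400) = 65.28 kN/bolt; interior L_c = 77 − 22 = 55, R_n = 153.6 kN/bolt. φR_n = 0.75 × (1×65.28 + 3×153.6) = 394.6 kN.
Tension rupture (net): A_n = (143 − 1×24)×8 = 952 mm² (U = 1.0, A_e = A_n). φR_n = 0.75 × 400 × 952 = 285.6 kN.
Block shear: shear path 1×[28+3×77] = 1×259 mm, A_gv = 2072, A_nv = 1×(259 − 3.5×24)×8 = 1400 mm²; tension to near edge: (40 − 0.5×24)×8 = 224 mm². R_n = min(0.6×400×1400, 0.6×250×2072) + 1.0×400×224 = min(336, 310.8) + 89.6 = 400.4 kN. φR_n = 0.75 × 400.4 = 300.3 kN.
Tension yield (gross): A_g = 143×8 = 1144 mm². φR_n = 0.90 × 250 × 1144 = 257.4 kN.
Governing: min(442.0, 394.6, 285.6, 300.3, 257.4) = 257.4 kN → gross-section yield.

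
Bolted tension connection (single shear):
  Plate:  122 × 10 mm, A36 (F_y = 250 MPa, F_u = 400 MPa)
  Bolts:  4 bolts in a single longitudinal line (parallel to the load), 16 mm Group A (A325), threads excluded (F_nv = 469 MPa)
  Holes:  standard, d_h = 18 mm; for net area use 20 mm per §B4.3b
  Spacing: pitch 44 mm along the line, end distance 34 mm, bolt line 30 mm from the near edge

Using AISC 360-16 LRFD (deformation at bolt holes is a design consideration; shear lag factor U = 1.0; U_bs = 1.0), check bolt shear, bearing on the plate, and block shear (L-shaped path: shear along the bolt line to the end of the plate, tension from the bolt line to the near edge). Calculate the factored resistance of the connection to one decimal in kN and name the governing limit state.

Bolt shear: A_b = π(16)²/4 = 201.06 mm². φR_n = 0.75 × 469 × 201.06 × 4 × 1 = 282.9 kN.
Bearing (10 mm plate, F_u = 400 MPa): end bolts L_c = 34 − 18/2 = 25, R_n = min(1.2×25×10×400, 2.4×16×10×400) = 120 kN/bolt; interior L_c = 44 − 18 = 26, R_n = 124.8 kN/bolt. φR_n = 0.75 × (1×120 + 3×124.8) = 370.8 kN.
Block shear: shear path 1×[34+3×44] = 1×166 mm, A_gv = 1660, A_nv = 1×(166 − 3.5×20)×10 = 960 mm²; tension to near edge: (30 − 0.5×20)×10 = 200 mm². R_n = min(0.6×400×960, 0.6×250×1660) + 1.0×400×200 = min(230.4, 249) + 80 = 310.4 kN. φR_n = 0.75 × 310.4 = 232.8 kN.
Governing: min(282.9, 370.8, 232.8) = 232.8 kN → block shear.

232.8 kN (block shear governs)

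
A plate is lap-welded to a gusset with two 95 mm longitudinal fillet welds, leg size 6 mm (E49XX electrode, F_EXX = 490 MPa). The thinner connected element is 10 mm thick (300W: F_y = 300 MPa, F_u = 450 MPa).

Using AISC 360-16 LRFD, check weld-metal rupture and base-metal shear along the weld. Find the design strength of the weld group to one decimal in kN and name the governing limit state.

177.7 kN (weld metal governs)

Weld metal: throat = 0.707×6 = 4.242 mm, L = 2×95 = 190 mm. φR_n = 0.75 × 0.6 × 490 × 4.242 × 190 = 177.7 kN.
Base metal shear (10 mm plate): yield φR_n = 1.0×0.6×300×10×190 = 342.0 kN; rupture φR_n = 0.75×0.6×450×10×190 = 384.8 kN; take 342.0 kN (yield).
Governing: min(177.7, 342.0) = 177.7 kN → weld metal.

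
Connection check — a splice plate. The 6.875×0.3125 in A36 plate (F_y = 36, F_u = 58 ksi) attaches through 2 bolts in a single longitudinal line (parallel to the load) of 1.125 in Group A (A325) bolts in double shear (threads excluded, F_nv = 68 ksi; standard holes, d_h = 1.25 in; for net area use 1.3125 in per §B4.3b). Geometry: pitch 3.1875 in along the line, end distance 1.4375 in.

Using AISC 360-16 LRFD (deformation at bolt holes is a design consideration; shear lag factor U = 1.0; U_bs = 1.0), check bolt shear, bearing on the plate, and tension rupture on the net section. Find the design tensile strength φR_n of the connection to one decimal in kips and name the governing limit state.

44.9 kips (bearing governs)

Bolt shear: A_b = π(1.125)²/4 = 0.99402 in². φR_n = 0.75 × 68 × 0.99402 × 2 × 2 = 202.8 kips.
Bearing (0.3125 in plate, F_u = 58 ksi): end bolts L_c = 1.4375 − 1.25/2 = 0.8125, R_n = min(1.2×0.8125×0.3125×58, 2.4×1.125×0.3125×58) = 17.672 kips/bolt; interior L_c = 3.1875 − 1.25 = 1.9375, R_n = 42.141 kips/bolt. φR_n = 0.75 × (1×17.672 + 1×42.141) = 44.9 kips.
Tension rupture (net): A_n = (6.875 − 1×1.3125)×0.3125 = 1.7383 in² (U = 1.0, A_e = A_n). φR_n = 0.75 × 58 × 1.7383 = 75.6 kips.
Governing: min(202.8, 44.9, 75.6) = 44.9 kips → bearing.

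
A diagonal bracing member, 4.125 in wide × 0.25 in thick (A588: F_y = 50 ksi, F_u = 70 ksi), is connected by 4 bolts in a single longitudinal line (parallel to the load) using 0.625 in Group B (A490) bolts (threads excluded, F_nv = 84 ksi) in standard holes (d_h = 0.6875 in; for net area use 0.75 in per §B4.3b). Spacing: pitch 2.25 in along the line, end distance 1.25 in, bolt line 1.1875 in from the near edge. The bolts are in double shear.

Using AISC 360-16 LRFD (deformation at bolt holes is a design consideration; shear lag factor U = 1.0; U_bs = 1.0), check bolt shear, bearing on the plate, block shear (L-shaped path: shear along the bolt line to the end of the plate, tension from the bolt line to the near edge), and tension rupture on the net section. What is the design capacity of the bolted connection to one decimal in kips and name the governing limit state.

Bolt shear: A_b = π(0.625)²/4 = 0.3068 in². φR_n = 0.75 × 84 × 0.3068 × 4 × 2 = 154.6 kips.
Bearing (0.25 in plate, F_u = 70 ksi): end bolts L_c = 1.25 − 0.6875/2 = 0.90625, R_n = min(1.2×0.90625×0.25×70, 2.4×0.625×0.25×70) = 19.031 kips/bolt; interior L_c = 2.25 − 0.6875 = 1.5625, R_n = 26.25 kips/bolt. φR_n = 0.75 × (1×19.031 + 3×26.25) = 73.3 kips.
Block shear: shear path 1×[1.25+3×2.25] = 1×8 in, A_gv = 2, A_nv = 1×(8 − 3.5×0.75)×0.25 = 1.3438 in²; tension to near edge: (1.1875 − 0.5×0.75)×0.25 = 0.20313 in². R_n = min(0.6×70×1.3438, 0.6×50×2) + 1.0×70×0.20313 = min(56.44, 60) + 14.219 = 70.659 kips. φR_n = 0.75 × 70.659 = 53.0 kips.
Tension rupture (net): A_n = (4.125 − 1×0.75)×0.25 = 0.84375 in² (U = 1.0, A_e = A_n). φR_n = 0.75 × 70 × 0.84375 = 44.3 kips.
Governing: min(154.6, 73.3, 53.0, 44.3) = 44.3 kips → net-section rupture.

44.3 kips (net-section rupture governs)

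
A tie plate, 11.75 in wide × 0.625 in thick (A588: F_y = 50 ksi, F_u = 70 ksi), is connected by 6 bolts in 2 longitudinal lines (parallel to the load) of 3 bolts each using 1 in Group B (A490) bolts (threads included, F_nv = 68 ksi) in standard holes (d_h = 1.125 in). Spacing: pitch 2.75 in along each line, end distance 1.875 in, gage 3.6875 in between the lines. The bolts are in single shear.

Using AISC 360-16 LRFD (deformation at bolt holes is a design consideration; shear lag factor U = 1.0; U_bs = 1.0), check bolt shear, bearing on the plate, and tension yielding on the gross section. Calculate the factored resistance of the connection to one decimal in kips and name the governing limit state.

240.3 kips (bolt shear governs)

Bolt shear: A_b = π(1)²/4 = 0.7854 in². φR_n = 0.75 × 68 × 0.7854 × 6 × 1 = 240.3 kips.
Bearing (0.625 in plate, F_u = 70 ksi): end bolts L_c = 1.875 − 1.125/2 = 1.3125, R_n = min(1.2×1.3125×0.625×70, 2.4×1×0.625×70) = 68.906 kips/bolt; interior L_c = 2.75 − 1.125 = 1.625, R_n = 85.313 kips/bolt. φR_n = 0.75 × (2×68.906 + 4×85.313) = 359.3 kips.
Tension yield (gross): A_g = 11.75×0.625 = 7.3438 in². φR_n = 0.90 × 50 × 7.3438 = 330.5 kips.
Governing: min(240.3, 359.3, 330.5) = 240.3 kips → bolt shear.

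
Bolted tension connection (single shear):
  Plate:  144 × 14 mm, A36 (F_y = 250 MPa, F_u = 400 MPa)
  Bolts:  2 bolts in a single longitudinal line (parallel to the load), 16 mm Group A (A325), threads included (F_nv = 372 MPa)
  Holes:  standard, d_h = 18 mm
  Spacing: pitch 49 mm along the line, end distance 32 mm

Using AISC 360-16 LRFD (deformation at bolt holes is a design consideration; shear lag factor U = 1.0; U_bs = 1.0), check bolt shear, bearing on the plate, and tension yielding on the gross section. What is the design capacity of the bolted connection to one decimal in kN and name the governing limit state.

112.2 kN (bolt shear governs)

Bolt shear: A_b = π(16)²/4 = 201.06 mm². φR_n = 0.75 × 372 × 201.06 × 2 × 1 = 112.2 kN.
Bearing (14 mm plate, F_u = 400 MPa): end bolts L_c = 32 − 18/2 = 23, R_n = min(1.2×23×14×400, 2.4×16×14×400) = 154.56 kN/bolt; interior L_c = 49 − 18 = 31, R_n = 208.32 kN/bolt. φR_n = 0.75 × (1×154.56 + 1×208.32) = 272.2 kN.
Tension yield (gross): A_g = 144×14 = 2016 mm². φR_n = 0.90 × 250 × 2016 = 453.6 kN.
Governing: min(112.2, 272.2, 453.6) = 112.2 kN → bolt shear.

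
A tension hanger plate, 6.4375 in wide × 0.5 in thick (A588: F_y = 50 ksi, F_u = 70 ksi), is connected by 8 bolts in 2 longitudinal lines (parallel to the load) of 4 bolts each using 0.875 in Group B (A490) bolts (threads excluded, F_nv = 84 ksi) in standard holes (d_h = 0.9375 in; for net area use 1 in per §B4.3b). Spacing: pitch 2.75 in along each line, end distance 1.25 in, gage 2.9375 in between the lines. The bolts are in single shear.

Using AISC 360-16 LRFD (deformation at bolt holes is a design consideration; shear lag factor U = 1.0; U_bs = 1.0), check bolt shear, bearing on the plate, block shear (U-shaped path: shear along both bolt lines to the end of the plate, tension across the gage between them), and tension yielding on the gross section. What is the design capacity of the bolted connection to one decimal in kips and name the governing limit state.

144.8 kips (gross-section yield governs)

Bolt shear: A_b = π(0.875)²/4 = 0.60132 in². φR_n = 0.75 × 84 × 0.60132 × 8 × 1 = 303.1 kips.
Bearing (0.5 in plate, F_u = 70 ksi): end bolts L_c = 1.25 − 0.9375/2 = 0.78125, R_n = min(1.2×0.78125×0.5×70, 2.4×0.875×0.5×70) = 32.813 kips/bolt; interior L_c = 2.75 − 0.9375 = 1.8125, R_n = 73.5 kips/bolt. φR_n = 0.75 × (2×32.813 + 6×73.5) = 380.0 kips.
Block shear: shear path 2×[1.25+3×2.75] = 2×9.5 in, A_gv = 9.5, A_nv = 2×(9.5 − 3.5×1)×0.5 = 6 in²; tension across gage: (2.9375 − 1×1)×0.5 = 0.96875 in². R_n = min(0.6×70×6, 0.6×50×9.5) + 1.0×70×0.96875 = min(252, 285) + 67.813 = 319.81 kips. φR_n = 0.75 × 319.81 = 239.9 kips.
Tension yield (gross): A_g = 6.4375×0.5 = 3.2188 in². φR_n = 0.90 × 50 × 3.2188 = 144.8 kips.
Governing: min(303.1, 380.0, 239.9, 144.8) = 144.8 kips → gross-section yield.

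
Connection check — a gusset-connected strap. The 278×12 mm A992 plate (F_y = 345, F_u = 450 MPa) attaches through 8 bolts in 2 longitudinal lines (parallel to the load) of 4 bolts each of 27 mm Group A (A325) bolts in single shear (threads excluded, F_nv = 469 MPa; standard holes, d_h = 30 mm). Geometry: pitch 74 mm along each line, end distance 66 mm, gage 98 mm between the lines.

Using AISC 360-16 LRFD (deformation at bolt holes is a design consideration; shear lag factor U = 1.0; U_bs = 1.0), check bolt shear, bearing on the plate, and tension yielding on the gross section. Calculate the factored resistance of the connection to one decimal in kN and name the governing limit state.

Bolt shear: A_b = π(27)²/4 = 572.56 mm². φR_n = 0.75 × 469 × 572.56 × 8 × 1 = 1611.2 kN.
Bearing (12 mm plate, F_u = 450 MPa): end bolts L_c = 66 − 30/2 = 51, R_n = min(1.2×51×12×450, 2.4×27×12×450) = 330.48 kN/bolt; interior L_c = 74 − 30 = 44, R_n = 285.12 kN/bolt. φR_n = 0.75 × (2×330.48 + 6×285.12) = 1778.8 kN.
Tension yield (gross): A_g = 278×12 = 3336 mm². φR_n = 0.90 × 345 × 3336 = 1035.8 kN.
Governing: min(1611.2, 1778.8, 1035.8) = 1035.8 kN → gross-section yield.

1035.8 kN (gross-section yield governs)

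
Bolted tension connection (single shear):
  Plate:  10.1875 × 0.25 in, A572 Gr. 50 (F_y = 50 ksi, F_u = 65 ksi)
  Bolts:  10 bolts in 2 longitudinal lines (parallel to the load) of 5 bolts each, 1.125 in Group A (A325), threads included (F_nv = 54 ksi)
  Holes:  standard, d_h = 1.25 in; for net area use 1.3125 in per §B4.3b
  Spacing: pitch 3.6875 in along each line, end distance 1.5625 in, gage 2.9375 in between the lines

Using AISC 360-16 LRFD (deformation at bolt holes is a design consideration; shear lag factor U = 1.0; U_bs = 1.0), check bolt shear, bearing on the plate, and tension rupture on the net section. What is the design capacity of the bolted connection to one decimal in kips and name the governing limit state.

92.2 kips (net-section rupture governs)

Bolt shear: A_b = π(1.125)²/4 = 0.99402 in². φR_n = 0.75 × 54 × 0.99402 × 10 × 1 = 402.6 kips.
Bearing (0.25 in plate, F_u = 65 ksi): end bolts L_c = 1.5625 − 1.25/2 = 0.9375, R_n = min(1.2×0.9375×0.25×65, 2.4×1.125×0.25×65) = 18.281 kips/bolt; interior L_c = 3.6875 − 1.25 = 2.4375, R_n = 43.875 kips/bolt. φR_n = 0.75 × (2×18.281 + 8×43.875) = 290.7 kips.
Tension rupture (net): A_n = (10.1875 − 2×1.3125)×0.25 = 1.8906 in² (U = 1.0, A_e = A_n). φR_n = 0.75 × 65 × 1.8906 = 92.2 kips.
Governing: min(402.6, 290.7, 92.2) = 92.2 kips → net-section rupture.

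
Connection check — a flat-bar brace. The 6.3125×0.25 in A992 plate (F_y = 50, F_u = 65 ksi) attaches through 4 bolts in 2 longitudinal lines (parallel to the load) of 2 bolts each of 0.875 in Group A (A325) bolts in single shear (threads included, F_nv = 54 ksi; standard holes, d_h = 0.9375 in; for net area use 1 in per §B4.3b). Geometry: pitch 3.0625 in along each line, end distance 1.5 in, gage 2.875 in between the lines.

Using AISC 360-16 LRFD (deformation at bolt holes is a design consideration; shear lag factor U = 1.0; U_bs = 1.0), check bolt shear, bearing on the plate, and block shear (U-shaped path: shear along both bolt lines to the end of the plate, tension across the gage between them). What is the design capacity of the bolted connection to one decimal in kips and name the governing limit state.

67.6 kips (block shear governs)

Bolt shear: A_b = π(0.875)²/4 = 0.60132 in². φR_n = 0.75 × 54 × 0.60132 × 4 × 1 = 97.4 kips.
Bearing (0.25 in plate, F_u = 65 ksi): end bolts L_c = 1.5 − 0.9375/2 = 1.03125, R_n = min(1.2×1.03125×0.25×65, 2.4×0.875×0.25×65) = 20.109 kips/bolt; interior L_c = 3.0625 − 0.9375 = 2.125, R_n = 34.125 kips/bolt. φR_n = 0.75 × (2×20.109 + 2×34.125) = 81.4 kips.
Block shear: shear path 2×[1.5+1×3.0625] = 2×4.5625 in, A_gv = 2.2813, A_nv = 2×(4.5625 − 1.5×1)×0.25 = 1.5313 in²; tension across gage: (2.875 − 1×1)×0.25 = 0.46875 in². R_n = min(0.6×65×1.5313, 0.6×50×2.2813) + 1.0×65×0.46875 = min(59.721, 68.439) + 30.469 = 90.19 kips. φR_n = 0.75 × 90.19 = 67.6 kips.
Governing: min(97.4, 81.4, 67.6) = 67.6 kips → block shear.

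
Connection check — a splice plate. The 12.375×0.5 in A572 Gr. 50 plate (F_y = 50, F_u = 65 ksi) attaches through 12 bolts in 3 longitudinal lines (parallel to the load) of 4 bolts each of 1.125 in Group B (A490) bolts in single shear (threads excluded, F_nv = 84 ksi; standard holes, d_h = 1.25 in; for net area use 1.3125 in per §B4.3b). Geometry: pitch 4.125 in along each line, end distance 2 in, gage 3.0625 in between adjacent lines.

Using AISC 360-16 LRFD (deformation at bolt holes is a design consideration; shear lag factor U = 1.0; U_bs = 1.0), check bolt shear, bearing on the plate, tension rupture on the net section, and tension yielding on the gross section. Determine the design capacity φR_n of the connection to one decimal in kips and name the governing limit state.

205.7 kips (net-section rupture governs)

Bolt shear: A_b = π(1.125)²/4 = 0.99402 in². φR_n = 0.75 × 84 × 0.99402 × 12 × 1 = 751.5 kips.
Bearing (0.5 in plate, F_u = 65 ksi): end bolts L_c = 2 − 1.25/2 = 1.375, R_n = min(1.2×1.375×0.5×65, 2.4×1.125×0.5×65) = 53.625 kips/bolt; interior L_c = 4.125 − 1.25 = 2.875, R_n = 87.75 kips/bolt. φR_n = 0.75 × (3×53.625 + 9×87.75) = 713.0 kips.
Tension rupture (net): A_n = (12.375 − 3×1.3125)×0.5 = 4.2188 in² (U = 1.0, A_e = A_n). φR_n = 0.75 × 65 × 4.2188 = 205.7 kips.
Tension yield (gross): A_g = 12.375×0.5 = 6.1875 in². φR_n = 0.90 × 50 × 6.1875 = 278.4 kips.
Governing: min(751.5, 713.0, 205.7, 278.4) = 205.7 kips → net-section rupture.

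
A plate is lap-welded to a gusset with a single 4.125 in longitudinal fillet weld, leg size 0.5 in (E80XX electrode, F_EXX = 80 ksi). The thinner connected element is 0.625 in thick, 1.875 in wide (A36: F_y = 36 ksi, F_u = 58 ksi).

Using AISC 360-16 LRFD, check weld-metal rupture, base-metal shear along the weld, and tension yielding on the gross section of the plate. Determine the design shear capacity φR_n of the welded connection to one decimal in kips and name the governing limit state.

38.0 kips (gross-section yield governs)

Weld metal: throat = 0.707×0.5 = 0.3535 in, L = 4.125 in. φR_n = 0.75 × 0.6 × 80 × 0.3535 × 4.125 = 52.5 kips.
Base metal shear (0.625 in plate): yield φR_n = 1.0×0.6×36×0.625×4.125 = 55.7 kips; rupture φR_n = 0.75×0.6×58×0.625×4.125 = 67.3 kips; take 55.7 kips (yield).
Tension yield (gross): A_g = 1.875×0.625 = 1.1719 in². φR_n = 0.90 × 36 × 1.1719 = 38.0 kips.
Governing: min(52.5, 55.7, 38.0) = 38.0 kips → gross-section yield.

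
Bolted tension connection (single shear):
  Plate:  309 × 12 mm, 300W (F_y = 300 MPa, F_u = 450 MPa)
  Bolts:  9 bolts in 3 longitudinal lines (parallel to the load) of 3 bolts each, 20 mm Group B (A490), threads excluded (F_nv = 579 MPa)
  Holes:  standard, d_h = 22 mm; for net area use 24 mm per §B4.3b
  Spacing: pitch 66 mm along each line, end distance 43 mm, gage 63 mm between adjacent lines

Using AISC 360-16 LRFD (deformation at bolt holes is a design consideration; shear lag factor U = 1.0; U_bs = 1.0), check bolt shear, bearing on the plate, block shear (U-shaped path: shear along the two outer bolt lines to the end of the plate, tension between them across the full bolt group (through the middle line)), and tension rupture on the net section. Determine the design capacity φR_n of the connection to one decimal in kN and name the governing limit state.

Bolt shear: A_b = π(20)²/4 = 314.16 mm². φR_n = 0.75 × 579 × 314.16 × 9 × 1 = 1227.8 kN.
Bearing (12 mm plate, F_u = 450 MPa): end bolts L_c = 43 − 22/2 = 32, R_n = min(1.2×32×12×450, 2.4×20×12×450) = 207.36 kN/bolt; interior L_c = 66 − 22 = 44, R_n = 259.2 kN/bolt. φR_n = 0.75 × (3×207.36 + 6×259.2) = 1633.0 kN.
Block shear: shear path 2×[43+2×66] = 2×175 mm, A_gv = 4200, A_nv = 2×(175 − 2.5×24)×12 = 2760 mm²; tension across gage: (126 − 2×24)×12 = 936 mm². R_n = min(0.6×450×2760, 0.6×300×4200) + 1.0×450×936 = min(745.2, 756) + 421.2 = 1166.4 kN. φR_n = 0.75 × 1166.4 = 874.8 kN.
Tension rupture (net): A_n = (309 − 3×24)×12 = 2844 mm² (U = 1.0, A_e = A_n). φR_n = 0.75 × 450 × 2844 = 959.9 kN.
Governing: min(1227.8, 1633.0, 874.8, 959.9) = 874.8 kN → block shear.

874.8 kN (block shear governs)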